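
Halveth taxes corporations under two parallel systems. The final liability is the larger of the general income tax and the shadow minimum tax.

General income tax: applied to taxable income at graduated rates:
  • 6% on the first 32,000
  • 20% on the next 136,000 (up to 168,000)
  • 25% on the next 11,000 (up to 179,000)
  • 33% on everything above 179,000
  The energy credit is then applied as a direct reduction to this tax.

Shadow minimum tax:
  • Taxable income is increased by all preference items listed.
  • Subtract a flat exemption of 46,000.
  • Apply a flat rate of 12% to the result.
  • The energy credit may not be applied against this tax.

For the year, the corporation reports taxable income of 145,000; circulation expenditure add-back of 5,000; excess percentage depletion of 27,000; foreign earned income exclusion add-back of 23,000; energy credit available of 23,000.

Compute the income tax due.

18,480

Shadow minimum tax:
  Adjusted income: 145,000 + 5,000 + 27,000 + 23,000 = 200,000
  Less exemption 46,000 → base 154,000
  154,000 × 12% = 18,480

General income tax:
  32,000 × 6% = 1,920
  113,000 × 20% = 22,600
  → 24,520
  Less energy credit 23,000 → 1,520

18,480 > 1,520, so the shadow minimum tax is the binding amount.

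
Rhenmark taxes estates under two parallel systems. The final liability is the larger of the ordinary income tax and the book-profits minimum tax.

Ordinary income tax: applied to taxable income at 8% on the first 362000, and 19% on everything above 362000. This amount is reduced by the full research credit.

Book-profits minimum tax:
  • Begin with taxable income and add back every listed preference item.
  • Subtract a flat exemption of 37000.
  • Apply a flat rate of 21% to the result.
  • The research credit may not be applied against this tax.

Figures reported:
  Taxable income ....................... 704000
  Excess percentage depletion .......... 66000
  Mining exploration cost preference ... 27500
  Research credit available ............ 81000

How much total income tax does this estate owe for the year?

159705

Book-profits minimum tax:
  Adjusted income: 704000 + 66000 + 27500 = 797500
  Less exemption 37000 → base 760500
  760500 × 21% = 159705

Ordinary income tax:
  362000 × 8% = 28960
  342000 × 19% = 64980
  → 93940
  Less research credit 81000 → 12940

159705 > 12940, so the book-profits minimum tax is the binding amount.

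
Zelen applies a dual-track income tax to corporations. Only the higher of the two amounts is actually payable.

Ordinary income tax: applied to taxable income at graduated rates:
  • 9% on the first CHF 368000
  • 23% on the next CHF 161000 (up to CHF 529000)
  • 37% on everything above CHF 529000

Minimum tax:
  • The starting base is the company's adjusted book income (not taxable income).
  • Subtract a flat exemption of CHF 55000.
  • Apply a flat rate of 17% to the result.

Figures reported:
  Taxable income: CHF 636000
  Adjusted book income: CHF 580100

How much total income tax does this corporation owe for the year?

Minimum tax:
  Base (adjusted book income): CHF 580100
  Less exemption CHF 55000 → base CHF 525100
  CHF 525100 × 17% = CHF 89267

Ordinary income tax:
  CHF 368000 × 9% = CHF 33120
  CHF 161000 × 23% = CHF 37030
  CHF 107000 × 37% = CHF 39590
  → CHF 109740

CHF 109740 > CHF 89267, so the ordinary income tax governs.

CHF 109740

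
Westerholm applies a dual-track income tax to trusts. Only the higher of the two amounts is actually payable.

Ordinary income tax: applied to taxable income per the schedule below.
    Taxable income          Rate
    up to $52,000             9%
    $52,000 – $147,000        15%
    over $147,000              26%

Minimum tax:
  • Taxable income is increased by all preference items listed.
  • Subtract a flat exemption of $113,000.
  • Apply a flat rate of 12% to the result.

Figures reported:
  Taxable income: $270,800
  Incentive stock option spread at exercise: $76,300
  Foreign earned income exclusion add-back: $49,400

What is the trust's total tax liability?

Minimum tax:
  Adjusted income: $270,800 + $76,300 + $49,400 = $396,500
  Less exemption $113,000 → base $283,500
  $283,500 × 12% = $34,020

Ordinary income tax:
  $52,000 × 9% = $4,680
  $95,000 × 15% = $14,250
  $123,800 × 26% = $32,188
  → $51,118

$51,118 > $34,020, so the ordinary income tax governs.

$51,118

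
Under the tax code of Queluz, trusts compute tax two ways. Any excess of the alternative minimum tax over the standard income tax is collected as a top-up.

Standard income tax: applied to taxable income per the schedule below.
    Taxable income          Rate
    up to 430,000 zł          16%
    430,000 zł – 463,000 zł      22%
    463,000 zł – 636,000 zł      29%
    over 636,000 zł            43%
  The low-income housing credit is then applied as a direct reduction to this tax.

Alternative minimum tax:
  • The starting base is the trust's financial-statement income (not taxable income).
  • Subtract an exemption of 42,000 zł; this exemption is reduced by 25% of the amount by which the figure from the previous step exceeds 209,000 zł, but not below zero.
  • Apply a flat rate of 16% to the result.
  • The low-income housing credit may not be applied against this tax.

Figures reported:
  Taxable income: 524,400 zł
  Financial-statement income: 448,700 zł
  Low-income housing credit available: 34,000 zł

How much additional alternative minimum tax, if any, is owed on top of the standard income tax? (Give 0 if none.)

11,926 zł

Alternative minimum tax:
  Base (financial-statement income): 448,700 zł
  Exemption: 25% × (448,700 zł − 209,000 zł) = 59,925 zł ≥ 42,000 zł, so the exemption is fully phased out
  Base: 448,700 zł − 0 zł = 448,700 zł
  448,700 zł × 16% = 71,792 zł

Standard income tax:
  430,000 zł × 16% = 68,800 zł
  33,000 zł × 22% = 7,260 zł
  61,400 zł × 29% = 17,806 zł
  → 93,866 zł
  Less low-income housing credit 34,000 zł → 59,866 zł

Excess of alternative minimum tax over standard income tax: 71,792 zł − 59,866 zł = 11,926 zł.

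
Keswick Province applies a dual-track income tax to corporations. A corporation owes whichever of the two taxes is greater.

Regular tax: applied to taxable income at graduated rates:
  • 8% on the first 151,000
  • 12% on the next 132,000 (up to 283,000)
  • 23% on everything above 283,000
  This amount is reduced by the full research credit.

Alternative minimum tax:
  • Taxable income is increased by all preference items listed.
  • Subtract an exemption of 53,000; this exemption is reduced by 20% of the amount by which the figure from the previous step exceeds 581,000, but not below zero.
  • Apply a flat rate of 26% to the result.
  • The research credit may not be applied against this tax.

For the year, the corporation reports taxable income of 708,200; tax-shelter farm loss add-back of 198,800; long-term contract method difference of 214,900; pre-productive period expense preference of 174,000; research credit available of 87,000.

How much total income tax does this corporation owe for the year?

336,934

Alternative minimum tax:
  Adjusted income: 708,200 + 198,800 + 214,900 + 174,000 = 1,295,900
  Exemption: 20% × (1,295,900 − 581,000) = 142,980 ≥ 53,000, so the exemption is fully phased out
  Base: 1,295,900 − 0 = 1,295,900
  1,295,900 × 26% = 336,934

Regular tax:
  151,000 × 8% = 12,080
  132,000 × 12% = 15,840
  425,200 × 23% = 97,796
  → 125,716
  Less research credit 87,000 → 38,716

336,934 > 38,716, so the alternative minimum tax is the binding amount.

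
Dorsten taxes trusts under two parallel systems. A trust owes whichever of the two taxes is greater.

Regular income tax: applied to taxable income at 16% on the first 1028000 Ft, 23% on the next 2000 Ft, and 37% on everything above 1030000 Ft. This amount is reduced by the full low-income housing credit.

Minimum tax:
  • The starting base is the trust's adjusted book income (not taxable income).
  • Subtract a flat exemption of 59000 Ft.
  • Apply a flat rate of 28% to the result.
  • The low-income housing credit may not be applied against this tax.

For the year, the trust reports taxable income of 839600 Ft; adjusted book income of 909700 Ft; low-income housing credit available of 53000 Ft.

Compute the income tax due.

Minimum tax:
  Base (adjusted book income): 909700 Ft
  Less exemption 59000 Ft → base 850700 Ft
  850700 Ft × 28% = 238196 Ft

Regular income tax:
  839600 Ft × 16% = 134336 Ft
  Less low-income housing credit 53000 Ft → 81336 Ft

238196 Ft > 81336 Ft, so the minimum tax is the binding amount.

238196 Ft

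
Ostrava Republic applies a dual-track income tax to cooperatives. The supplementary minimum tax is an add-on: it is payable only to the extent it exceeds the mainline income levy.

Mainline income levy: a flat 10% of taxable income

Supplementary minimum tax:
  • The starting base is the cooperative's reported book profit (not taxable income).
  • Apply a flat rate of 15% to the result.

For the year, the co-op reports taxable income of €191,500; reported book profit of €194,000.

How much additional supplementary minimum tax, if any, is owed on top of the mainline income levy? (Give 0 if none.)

Supplementary minimum tax:
  Base (reported book profit): €194,000
  €194,000 × 15% = €29,100

Mainline income levy:
  €191,500 × 10% = €19,150

Excess of supplementary minimum tax over mainline income levy: €29,100 − €19,150 = €9,950.

€9,950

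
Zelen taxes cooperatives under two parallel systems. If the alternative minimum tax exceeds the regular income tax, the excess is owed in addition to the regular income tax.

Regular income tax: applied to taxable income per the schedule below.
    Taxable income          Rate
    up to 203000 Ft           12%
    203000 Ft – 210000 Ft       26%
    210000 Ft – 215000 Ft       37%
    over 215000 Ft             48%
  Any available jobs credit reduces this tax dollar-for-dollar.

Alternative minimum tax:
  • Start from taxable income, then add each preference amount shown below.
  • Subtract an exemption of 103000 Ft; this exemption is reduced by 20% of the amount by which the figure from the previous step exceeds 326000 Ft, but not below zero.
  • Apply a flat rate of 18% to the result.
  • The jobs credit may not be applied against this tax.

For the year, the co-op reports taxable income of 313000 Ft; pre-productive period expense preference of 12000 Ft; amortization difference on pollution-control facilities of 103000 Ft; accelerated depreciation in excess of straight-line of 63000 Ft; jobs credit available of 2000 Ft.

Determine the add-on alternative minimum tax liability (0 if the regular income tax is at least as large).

Regular income tax:
  203000 Ft × 12% = 24360 Ft
  7000 Ft × 26% = 1820 Ft
  5000 Ft × 37% = 1850 Ft
  98000 Ft × 48% = 47040 Ft
  → 75070 Ft
  Less jobs credit 2000 Ft → 73070 Ft

Alternative minimum tax:
  Adjusted income: 313000 Ft + 12000 Ft + 103000 Ft + 63000 Ft = 491000 Ft
  Exemption: 103000 Ft − 20% × (491000 Ft − 326000 Ft) = 103000 Ft − 33000 Ft = 70000 Ft
  Base: 491000 Ft − 70000 Ft = 421000 Ft
  421000 Ft × 18% = 75780 Ft

Excess of alternative minimum tax over regular income tax: 75780 Ft − 73070 Ft = 2710 Ft.

2710 Ft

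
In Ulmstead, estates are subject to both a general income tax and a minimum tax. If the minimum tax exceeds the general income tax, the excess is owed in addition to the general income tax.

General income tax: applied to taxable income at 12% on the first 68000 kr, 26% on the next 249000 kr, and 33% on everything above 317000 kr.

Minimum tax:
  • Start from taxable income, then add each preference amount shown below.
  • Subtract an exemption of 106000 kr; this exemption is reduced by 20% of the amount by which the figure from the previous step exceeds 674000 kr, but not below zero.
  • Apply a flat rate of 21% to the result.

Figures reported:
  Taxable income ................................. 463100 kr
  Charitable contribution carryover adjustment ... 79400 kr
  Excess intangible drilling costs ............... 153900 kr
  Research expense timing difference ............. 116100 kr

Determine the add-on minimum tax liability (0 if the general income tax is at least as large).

General income tax:
  68000 kr × 12% = 8160 kr
  249000 kr × 26% = 64740 kr
  146100 kr × 33% = 48213 kr
  → 121113 kr

Minimum tax:
  Adjusted income: 463100 kr + 79400 kr + 153900 kr + 116100 kr = 812500 kr
  Exemption: 106000 kr − 20% × (812500 kr − 674000 kr) = 106000 kr − 27700 kr = 78300 kr
  Base: 812500 kr − 78300 kr = 734200 kr
  734200 kr × 21% = 154182 kr

Excess of minimum tax over general income tax: 154182 kr − 121113 kr = 33069 kr.

33069 kr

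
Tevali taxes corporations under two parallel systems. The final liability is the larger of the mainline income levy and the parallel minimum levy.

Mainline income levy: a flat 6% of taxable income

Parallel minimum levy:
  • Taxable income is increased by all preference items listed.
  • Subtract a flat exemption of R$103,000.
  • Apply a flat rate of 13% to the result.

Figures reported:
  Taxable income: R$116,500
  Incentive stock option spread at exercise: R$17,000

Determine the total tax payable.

R$6,990

Parallel minimum levy:
  Adjusted income: R$116,500 + R$17,000 = R$133,500
  Less exemption R$103,000 → base R$30,500
  R$30,500 × 13% = R$3,965

Mainline income levy:
  R$116,500 × 6% = R$6,990

R$6,990 > R$3,965, so the mainline income levy governs.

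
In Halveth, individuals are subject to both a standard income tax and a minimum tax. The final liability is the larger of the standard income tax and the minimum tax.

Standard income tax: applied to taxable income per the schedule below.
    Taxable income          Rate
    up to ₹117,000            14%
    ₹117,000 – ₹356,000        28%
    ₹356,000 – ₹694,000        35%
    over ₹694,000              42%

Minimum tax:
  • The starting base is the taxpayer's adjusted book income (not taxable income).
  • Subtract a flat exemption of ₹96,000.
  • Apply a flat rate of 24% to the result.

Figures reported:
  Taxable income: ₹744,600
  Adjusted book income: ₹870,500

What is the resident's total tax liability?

Standard income tax:
  ₹117,000 × 14% = ₹16,380
  ₹239,000 × 28% = ₹66,920
  ₹338,000 × 35% = ₹118,300
  ₹50,600 × 42% = ₹21,252
  → ₹222,852

Minimum tax:
  Base (adjusted book income): ₹870,500
  Less exemption ₹96,000 → base ₹774,500
  ₹774,500 × 24% = ₹185,880

₹222,852 > ₹185,880, so the standard income tax governs.

₹222,852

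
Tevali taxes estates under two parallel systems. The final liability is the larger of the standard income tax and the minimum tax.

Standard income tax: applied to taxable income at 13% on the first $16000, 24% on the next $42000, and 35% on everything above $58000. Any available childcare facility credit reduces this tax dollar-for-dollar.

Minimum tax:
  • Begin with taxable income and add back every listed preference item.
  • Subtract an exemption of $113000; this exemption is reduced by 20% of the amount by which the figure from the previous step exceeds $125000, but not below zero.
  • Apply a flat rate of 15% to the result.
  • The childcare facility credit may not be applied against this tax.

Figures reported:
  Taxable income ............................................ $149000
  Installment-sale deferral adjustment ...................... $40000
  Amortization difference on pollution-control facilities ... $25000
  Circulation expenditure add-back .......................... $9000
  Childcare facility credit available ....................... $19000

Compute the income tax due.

$25010

Minimum tax:
  Adjusted income: $149000 + $40000 + $25000 + $9000 = $223000
  Exemption: $113000 − 20% × ($223000 − $125000) = $113000 − $19600 = $93400
  Base: $223000 − $93400 = $129600
  $129600 × 15% = $19440

Standard income tax:
  $16000 × 13% = $2080
  $42000 × 24% = $10080
  $91000 × 35% = $31850
  → $44010
  Less childcare facility credit $19000 → $25010

$25010 > $19440, so the standard income tax governs.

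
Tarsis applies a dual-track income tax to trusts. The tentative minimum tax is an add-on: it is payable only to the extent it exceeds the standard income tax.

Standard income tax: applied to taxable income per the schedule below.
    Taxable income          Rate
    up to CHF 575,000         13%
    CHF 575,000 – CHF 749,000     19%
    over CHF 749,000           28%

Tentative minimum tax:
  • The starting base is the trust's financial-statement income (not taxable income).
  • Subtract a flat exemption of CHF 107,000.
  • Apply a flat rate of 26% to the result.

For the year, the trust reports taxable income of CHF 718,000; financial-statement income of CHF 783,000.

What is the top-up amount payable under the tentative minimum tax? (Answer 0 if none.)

CHF 73,840

Tentative minimum tax:
  Base (financial-statement income): CHF 783,000
  Less exemption CHF 107,000 → base CHF 676,000
  CHF 676,000 × 26% = CHF 175,760

Standard income tax:
  CHF 575,000 × 13% = CHF 74,750
  CHF 143,000 × 19% = CHF 27,170
  → CHF 101,920

Excess of tentative minimum tax over standard income tax: CHF 175,760 − CHF 101,920 = CHF 73,840.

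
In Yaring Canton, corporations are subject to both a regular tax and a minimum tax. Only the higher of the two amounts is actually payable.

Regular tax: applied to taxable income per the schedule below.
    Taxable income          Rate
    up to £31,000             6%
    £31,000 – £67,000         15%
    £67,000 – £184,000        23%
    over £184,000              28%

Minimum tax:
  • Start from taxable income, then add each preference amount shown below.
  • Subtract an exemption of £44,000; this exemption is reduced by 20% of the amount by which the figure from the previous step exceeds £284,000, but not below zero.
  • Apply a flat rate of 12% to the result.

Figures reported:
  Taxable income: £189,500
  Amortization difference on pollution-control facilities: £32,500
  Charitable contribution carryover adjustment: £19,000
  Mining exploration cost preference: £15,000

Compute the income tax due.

£35,710

Regular tax:
  £31,000 × 6% = £1,860
  £36,000 × 15% = £5,400
  £117,000 × 23% = £26,910
  £5,500 × 28% = £1,540
  → £35,710

Minimum tax:
  Adjusted income: £189,500 + £32,500 + £19,000 + £15,000 = £256,000
  Exemption: £256,000 ≤ £284,000, so full £44,000 applies
  Base: £256,000 − £44,000 = £212,000
  £212,000 × 12% = £25,440

£35,710 > £25,440, so the regular tax governs.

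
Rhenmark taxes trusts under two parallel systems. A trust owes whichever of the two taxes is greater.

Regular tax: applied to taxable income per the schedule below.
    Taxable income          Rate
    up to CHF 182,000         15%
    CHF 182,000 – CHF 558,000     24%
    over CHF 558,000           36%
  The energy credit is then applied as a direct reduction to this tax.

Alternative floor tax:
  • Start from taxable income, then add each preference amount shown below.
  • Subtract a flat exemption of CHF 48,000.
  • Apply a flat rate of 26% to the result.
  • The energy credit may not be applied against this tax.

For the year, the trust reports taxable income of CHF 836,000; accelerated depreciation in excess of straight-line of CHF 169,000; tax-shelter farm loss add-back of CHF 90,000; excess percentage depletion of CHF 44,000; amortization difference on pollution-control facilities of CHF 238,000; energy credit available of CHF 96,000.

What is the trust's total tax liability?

CHF 345,540

Alternative floor tax:
  Adjusted income: CHF 836,000 + CHF 169,000 + CHF 90,000 + CHF 44,000 + CHF 238,000 = CHF 1,377,000
  Less exemption CHF 48,000 → base CHF 1,329,000
  CHF 1,329,000 × 26% = CHF 345,540

Regular tax:
  CHF 182,000 × 15% = CHF 27,300
  CHF 376,000 × 24% = CHF 90,240
  CHF 278,000 × 36% = CHF 100,080
  → CHF 217,620
  Less energy credit CHF 96,000 → CHF 121,620

CHF 345,540 > CHF 121,620, so the alternative floor tax is the binding amount.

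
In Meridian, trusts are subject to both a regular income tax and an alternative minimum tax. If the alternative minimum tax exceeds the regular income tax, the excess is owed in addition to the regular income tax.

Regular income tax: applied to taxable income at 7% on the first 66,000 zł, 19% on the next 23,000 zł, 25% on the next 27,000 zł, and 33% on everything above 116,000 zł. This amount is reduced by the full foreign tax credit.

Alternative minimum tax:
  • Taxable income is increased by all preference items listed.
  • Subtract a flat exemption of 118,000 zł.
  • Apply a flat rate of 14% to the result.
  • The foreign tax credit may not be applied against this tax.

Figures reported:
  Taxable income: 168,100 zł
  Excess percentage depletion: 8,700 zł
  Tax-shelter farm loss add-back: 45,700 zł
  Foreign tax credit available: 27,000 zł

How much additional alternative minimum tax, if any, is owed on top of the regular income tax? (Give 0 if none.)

Regular income tax:
  66,000 zł × 7% = 4,620 zł
  23,000 zł × 19% = 4,370 zł
  27,000 zł × 25% = 6,750 zł
  52,100 zł × 33% = 17,193 zł
  → 32,933 zł
  Less foreign tax credit 27,000 zł → 5,933 zł

Alternative minimum tax:
  Adjusted income: 168,100 zł + 8,700 zł + 45,700 zł = 222,500 zł
  Less exemption 118,000 zł → base 104,500 zł
  104,500 zł × 14% = 14,630 zł

Excess of alternative minimum tax over regular income tax: 14,630 zł − 5,933 zł = 8,697 zł.

8,697 zł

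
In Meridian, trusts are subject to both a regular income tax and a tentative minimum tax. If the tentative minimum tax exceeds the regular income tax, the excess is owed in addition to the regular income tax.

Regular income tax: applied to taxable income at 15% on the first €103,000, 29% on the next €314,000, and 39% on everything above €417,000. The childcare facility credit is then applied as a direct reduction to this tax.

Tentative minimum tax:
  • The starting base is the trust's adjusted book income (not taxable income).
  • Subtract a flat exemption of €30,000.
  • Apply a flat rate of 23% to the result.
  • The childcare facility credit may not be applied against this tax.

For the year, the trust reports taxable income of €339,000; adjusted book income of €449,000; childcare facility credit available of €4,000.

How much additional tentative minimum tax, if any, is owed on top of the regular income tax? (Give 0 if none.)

Regular income tax:
  €103,000 × 15% = €15,450
  €236,000 × 29% = €68,440
  → €83,890
  Less childcare facility credit €4,000 → €79,890

Tentative minimum tax:
  Base (adjusted book income): €449,000
  Less exemption €30,000 → base €419,000
  €419,000 × 23% = €96,370

Excess of tentative minimum tax over regular income tax: €96,370 − €79,890 = €16,480.

€16,480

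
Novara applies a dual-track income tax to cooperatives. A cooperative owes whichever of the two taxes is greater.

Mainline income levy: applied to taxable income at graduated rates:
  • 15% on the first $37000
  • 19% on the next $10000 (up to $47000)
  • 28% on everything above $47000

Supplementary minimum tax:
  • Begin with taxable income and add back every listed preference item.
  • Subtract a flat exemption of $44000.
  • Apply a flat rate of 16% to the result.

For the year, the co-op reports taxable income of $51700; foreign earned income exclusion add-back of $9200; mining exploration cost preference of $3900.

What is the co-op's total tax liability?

$8766

Mainline income levy:
  $37000 × 15% = $5550
  $10000 × 19% = $1900
  $4700 × 28% = $1316
  → $8766

Supplementary minimum tax:
  Adjusted income: $51700 + $9200 + $3900 = $64800
  Less exemption $44000 → base $20800
  $20800 × 16% = $3328

$8766 > $3328, so the mainline income levy governs.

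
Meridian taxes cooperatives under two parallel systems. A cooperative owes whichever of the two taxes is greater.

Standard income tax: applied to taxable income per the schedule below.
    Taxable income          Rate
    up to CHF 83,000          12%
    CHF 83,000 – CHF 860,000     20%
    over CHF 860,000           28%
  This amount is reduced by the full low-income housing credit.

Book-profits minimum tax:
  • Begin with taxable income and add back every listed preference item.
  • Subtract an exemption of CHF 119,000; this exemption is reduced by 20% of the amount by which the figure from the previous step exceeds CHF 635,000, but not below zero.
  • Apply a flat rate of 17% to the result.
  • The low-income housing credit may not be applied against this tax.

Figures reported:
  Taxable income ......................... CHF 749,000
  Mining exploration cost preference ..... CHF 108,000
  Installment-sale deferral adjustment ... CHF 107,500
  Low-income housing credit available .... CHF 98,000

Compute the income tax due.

CHF 154,938

Standard income tax:
  CHF 83,000 × 12% = CHF 9,960
  CHF 666,000 × 20% = CHF 133,200
  → CHF 143,160
  Less low-income housing credit CHF 98,000 → CHF 45,160

Book-profits minimum tax:
  Adjusted income: CHF 749,000 + CHF 108,000 + CHF 107,500 = CHF 964,500
  Exemption: CHF 119,000 − 20% × (CHF 964,500 − CHF 635,000) = CHF 119,000 − CHF 65,900 = CHF 53,100
  Base: CHF 964,500 − CHF 53,100 = CHF 911,400
  CHF 911,400 × 17% = CHF 154,938

CHF 154,938 > CHF 45,160, so the book-profits minimum tax is the binding amount.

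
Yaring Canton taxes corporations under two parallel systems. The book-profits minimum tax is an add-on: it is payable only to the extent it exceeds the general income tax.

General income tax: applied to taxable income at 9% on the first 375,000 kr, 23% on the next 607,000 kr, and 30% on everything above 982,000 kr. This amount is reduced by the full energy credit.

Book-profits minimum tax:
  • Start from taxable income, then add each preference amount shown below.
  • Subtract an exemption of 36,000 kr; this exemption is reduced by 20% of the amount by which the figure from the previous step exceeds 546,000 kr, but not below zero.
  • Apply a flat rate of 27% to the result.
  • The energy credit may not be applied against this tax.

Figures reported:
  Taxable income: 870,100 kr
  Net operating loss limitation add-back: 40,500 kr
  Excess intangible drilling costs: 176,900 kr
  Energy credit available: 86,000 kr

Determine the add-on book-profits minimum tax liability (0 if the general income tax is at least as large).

General income tax:
  375,000 kr × 9% = 33,750 kr
  495,100 kr × 23% = 113,873 kr
  → 147,623 kr
  Less energy credit 86,000 kr → 61,623 kr

Book-profits minimum tax:
  Adjusted income: 870,100 kr + 40,500 kr + 176,900 kr = 1,087,500 kr
  Exemption: 20% × (1,087,500 kr − 546,000 kr) = 108,300 kr ≥ 36,000 kr, so the exemption is fully phased out
  Base: 1,087,500 kr − 0 kr = 1,087,500 kr
  1,087,500 kr × 27% = 293,625 kr

Excess of book-profits minimum tax over general income tax: 293,625 kr − 61,623 kr = 232,002 kr.

232,002 kr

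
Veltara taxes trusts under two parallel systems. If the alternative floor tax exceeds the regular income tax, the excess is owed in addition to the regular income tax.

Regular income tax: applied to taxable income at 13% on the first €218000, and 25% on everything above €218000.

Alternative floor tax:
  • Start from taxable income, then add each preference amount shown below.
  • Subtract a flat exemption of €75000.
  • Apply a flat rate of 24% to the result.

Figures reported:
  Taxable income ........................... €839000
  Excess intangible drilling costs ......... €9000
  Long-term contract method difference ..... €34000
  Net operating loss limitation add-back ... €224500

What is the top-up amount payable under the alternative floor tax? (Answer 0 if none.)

Regular income tax:
  €218000 × 13% = €28340
  €621000 × 25% = €155250
  → €183590

Alternative floor tax:
  Adjusted income: €839000 + €9000 + €34000 + €224500 = €1106500
  Less exemption €75000 → base €1031500
  €1031500 × 24% = €247560

Excess of alternative floor tax over regular income tax: €247560 − €183590 = €63970.

€63970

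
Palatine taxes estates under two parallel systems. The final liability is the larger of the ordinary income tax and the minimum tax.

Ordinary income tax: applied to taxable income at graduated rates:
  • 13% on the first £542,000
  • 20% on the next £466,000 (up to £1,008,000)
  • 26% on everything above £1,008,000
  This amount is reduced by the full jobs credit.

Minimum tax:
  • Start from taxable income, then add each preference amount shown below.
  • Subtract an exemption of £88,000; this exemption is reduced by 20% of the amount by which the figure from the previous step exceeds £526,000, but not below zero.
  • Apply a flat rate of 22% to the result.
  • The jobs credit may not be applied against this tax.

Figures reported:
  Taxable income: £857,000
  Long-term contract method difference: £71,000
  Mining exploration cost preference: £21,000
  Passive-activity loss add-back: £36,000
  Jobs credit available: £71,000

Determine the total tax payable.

Ordinary income tax:
  £542,000 × 13% = £70,460
  £315,000 × 20% = £63,000
  → £133,460
  Less jobs credit £71,000 → £62,460

Minimum tax:
  Adjusted income: £857,000 + £71,000 + £21,000 + £36,000 = £985,000
  Exemption: 20% × (£985,000 − £526,000) = £91,800 ≥ £88,000, so the exemption is fully phased out
  Base: £985,000 − £0 = £985,000
  £985,000 × 22% = £216,700

£216,700 > £62,460, so the minimum tax is the binding amount.

£216,700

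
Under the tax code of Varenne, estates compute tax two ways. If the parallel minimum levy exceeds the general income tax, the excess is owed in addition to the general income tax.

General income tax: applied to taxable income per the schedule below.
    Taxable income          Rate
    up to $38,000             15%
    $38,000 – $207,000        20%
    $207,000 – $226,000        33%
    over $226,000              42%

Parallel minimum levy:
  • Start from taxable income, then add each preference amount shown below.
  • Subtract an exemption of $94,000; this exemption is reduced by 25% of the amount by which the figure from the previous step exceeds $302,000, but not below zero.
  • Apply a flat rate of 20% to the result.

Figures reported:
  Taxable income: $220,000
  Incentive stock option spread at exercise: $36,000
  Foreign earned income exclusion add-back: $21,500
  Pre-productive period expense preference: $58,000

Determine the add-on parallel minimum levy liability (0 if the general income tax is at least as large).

Parallel minimum levy:
  Adjusted income: $220,000 + $36,000 + $21,500 + $58,000 = $335,500
  Exemption: $94,000 − 25% × ($335,500 − $302,000) = $94,000 − $8,375 = $85,625
  Base: $335,500 − $85,625 = $249,875
  $249,875 × 20% = $49,975

General income tax:
  $38,000 × 15% = $5,700
  $169,000 × 20% = $33,800
  $13,000 × 33% = $4,290
  → $43,790

Excess of parallel minimum levy over general income tax: $49,975 − $43,790 = $6,185.

$6,185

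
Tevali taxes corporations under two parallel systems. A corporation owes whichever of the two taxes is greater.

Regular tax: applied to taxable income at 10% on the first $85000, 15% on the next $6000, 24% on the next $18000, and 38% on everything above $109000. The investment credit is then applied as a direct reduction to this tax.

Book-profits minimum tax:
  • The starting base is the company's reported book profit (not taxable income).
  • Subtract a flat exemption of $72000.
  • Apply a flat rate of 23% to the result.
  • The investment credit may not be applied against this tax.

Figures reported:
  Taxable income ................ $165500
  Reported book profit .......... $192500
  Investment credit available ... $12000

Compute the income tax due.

Book-profits minimum tax:
  Base (reported book profit): $192500
  Less exemption $72000 → base $120500
  $120500 × 23% = $27715

Regular tax:
  $85000 × 10% = $8500
  $6000 × 15% = $900
  $18000 × 24% = $4320
  $56500 × 38% = $21470
  → $35190
  Less investment credit $12000 → $23190

$27715 > $23190, so the book-profits minimum tax is the binding amount.

$27715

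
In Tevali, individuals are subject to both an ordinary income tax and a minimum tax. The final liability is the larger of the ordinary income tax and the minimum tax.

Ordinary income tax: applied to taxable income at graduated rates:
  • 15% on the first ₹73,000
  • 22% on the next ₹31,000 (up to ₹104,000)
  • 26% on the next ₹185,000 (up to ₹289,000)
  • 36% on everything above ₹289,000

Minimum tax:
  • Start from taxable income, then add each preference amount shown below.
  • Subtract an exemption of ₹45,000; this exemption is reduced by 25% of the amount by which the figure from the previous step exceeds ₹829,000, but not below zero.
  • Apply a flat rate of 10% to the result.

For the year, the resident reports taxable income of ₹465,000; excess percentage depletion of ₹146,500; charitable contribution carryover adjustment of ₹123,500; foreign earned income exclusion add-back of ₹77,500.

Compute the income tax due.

Ordinary income tax:
  ₹73,000 × 15% = ₹10,950
  ₹31,000 × 22% = ₹6,820
  ₹185,000 × 26% = ₹48,100
  ₹176,000 × 36% = ₹63,360
  → ₹129,230

Minimum tax:
  Adjusted income: ₹465,000 + ₹146,500 + ₹123,500 + ₹77,500 = ₹812,500
  Exemption: ₹812,500 ≤ ₹829,000, so full ₹45,000 applies
  Base: ₹812,500 − ₹45,000 = ₹767,500
  ₹767,500 × 10% = ₹76,750

₹129,230 > ₹76,750, so the ordinary income tax governs.

₹129,230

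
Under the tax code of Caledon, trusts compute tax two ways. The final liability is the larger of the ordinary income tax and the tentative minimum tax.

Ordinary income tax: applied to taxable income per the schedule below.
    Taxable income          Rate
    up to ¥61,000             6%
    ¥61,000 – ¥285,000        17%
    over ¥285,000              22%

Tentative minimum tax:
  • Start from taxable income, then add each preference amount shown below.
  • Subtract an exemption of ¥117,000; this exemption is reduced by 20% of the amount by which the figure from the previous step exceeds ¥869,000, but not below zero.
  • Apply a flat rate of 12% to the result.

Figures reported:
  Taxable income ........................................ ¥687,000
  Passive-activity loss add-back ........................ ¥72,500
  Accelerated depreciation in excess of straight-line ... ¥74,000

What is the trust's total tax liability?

¥130,180

Ordinary income tax:
  ¥61,000 × 6% = ¥3,660
  ¥224,000 × 17% = ¥38,080
  ¥402,000 × 22% = ¥88,440
  → ¥130,180

Tentative minimum tax:
  Adjusted income: ¥687,000 + ¥72,500 + ¥74,000 = ¥833,500
  Exemption: ¥833,500 ≤ ¥869,000, so full ¥117,000 applies
  Base: ¥833,500 − ¥117,000 = ¥716,500
  ¥716,500 × 12% = ¥85,980

¥130,180 > ¥85,980, so the ordinary income tax governs.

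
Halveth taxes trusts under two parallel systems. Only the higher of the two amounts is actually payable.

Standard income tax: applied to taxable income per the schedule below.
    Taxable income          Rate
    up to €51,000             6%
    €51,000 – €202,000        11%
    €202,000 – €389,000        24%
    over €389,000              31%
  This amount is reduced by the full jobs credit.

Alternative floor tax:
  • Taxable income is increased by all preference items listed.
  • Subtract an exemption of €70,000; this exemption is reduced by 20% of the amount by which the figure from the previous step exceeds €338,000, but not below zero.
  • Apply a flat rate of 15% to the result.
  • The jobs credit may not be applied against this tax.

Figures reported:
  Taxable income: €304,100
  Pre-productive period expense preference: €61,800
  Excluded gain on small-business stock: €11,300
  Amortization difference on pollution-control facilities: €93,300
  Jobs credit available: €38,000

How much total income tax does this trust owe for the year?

€64,050

Alternative floor tax:
  Adjusted income: €304,100 + €61,800 + €11,300 + €93,300 = €470,500
  Exemption: €70,000 − 20% × (€470,500 − €338,000) = €70,000 − €26,500 = €43,500
  Base: €470,500 − €43,500 = €427,000
  €427,000 × 15% = €64,050

Standard income tax:
  €51,000 × 6% = €3,060
  €151,000 × 11% = €16,610
  €102,100 × 24% = €24,504
  → €44,174
  Less jobs credit €38,000 → €6,174

€64,050 > €6,174, so the alternative floor tax is the binding amount.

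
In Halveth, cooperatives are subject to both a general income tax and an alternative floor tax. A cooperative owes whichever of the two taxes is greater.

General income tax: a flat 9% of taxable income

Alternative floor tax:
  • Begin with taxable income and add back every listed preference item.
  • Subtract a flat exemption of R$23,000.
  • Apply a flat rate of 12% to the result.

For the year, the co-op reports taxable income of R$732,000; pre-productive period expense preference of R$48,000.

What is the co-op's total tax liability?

General income tax:
  R$732,000 × 9% = R$65,880

Alternative floor tax:
  Adjusted income: R$732,000 + R$48,000 = R$780,000
  Less exemption R$23,000 → base R$757,000
  R$757,000 × 12% = R$90,840

R$90,840 > R$65,880, so the alternative floor tax is the binding amount.

R$90,840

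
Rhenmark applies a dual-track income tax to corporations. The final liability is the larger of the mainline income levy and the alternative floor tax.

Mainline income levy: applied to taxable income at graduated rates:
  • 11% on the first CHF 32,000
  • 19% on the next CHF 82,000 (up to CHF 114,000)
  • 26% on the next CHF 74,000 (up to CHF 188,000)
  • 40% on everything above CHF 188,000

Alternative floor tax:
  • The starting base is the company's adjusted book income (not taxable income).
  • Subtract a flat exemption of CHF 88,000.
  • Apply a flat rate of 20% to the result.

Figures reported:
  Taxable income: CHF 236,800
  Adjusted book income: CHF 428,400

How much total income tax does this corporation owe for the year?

Mainline income levy:
  CHF 32,000 × 11% = CHF 3,520
  CHF 82,000 × 19% = CHF 15,580
  CHF 74,000 × 26% = CHF 19,240
  CHF 48,800 × 40% = CHF 19,520
  → CHF 57,860

Alternative floor tax:
  Base (adjusted book income): CHF 428,400
  Less exemption CHF 88,000 → base CHF 340,400
  CHF 340,400 × 20% = CHF 68,080

CHF 68,080 > CHF 57,860, so the alternative floor tax is the binding amount.

CHF 68,080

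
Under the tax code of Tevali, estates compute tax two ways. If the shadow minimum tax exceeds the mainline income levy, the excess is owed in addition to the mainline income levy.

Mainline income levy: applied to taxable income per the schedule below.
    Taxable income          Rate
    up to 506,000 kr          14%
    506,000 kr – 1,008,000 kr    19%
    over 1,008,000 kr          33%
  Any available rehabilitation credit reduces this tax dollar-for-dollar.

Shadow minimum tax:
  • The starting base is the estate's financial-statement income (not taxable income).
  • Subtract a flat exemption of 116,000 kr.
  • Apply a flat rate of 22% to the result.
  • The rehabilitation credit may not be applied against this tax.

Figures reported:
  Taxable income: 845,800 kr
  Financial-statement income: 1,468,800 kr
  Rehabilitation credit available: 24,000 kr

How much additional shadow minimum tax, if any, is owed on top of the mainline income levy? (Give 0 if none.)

Mainline income levy:
  506,000 kr × 14% = 70,840 kr
  339,800 kr × 19% = 64,562 kr
  → 135,402 kr
  Less rehabilitation credit 24,000 kr → 111,402 kr

Shadow minimum tax:
  Base (financial-statement income): 1,468,800 kr
  Less exemption 116,000 kr → base 1,352,800 kr
  1,352,800 kr × 22% = 297,616 kr

Excess of shadow minimum tax over mainline income levy: 297,616 kr − 111,402 kr = 186,214 kr.

186,214 kr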